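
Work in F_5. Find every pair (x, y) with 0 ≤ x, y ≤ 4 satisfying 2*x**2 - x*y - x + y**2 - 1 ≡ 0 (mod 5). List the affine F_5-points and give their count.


Affine F_5-points: {(0, 1), (0, 4), (1, 0), (1, 1), (2, 0), (2, 2)}; count = 6.

For each of the 25 pairs (x, y) ∈ F_5², evaluate f(x, y) mod 5. Record the zeros.
  x = 0: [0↦4, 1↦0, 2↦3, 3↦3, 4↦0]  zeros at y ∈ {1, 4}
  x = 1: [0↦0, 1↦0, 2↦2, 3↦1, 4↦2]  zeros at y ∈ {0, 1}
  x = 2: [0↦0, 1↦4, 2↦0, 3↦3, 4↦3]  zeros at y ∈ {0, 2}
  x = 3: [0↦4, 1↦2, 2↦2, 3↦4, 4↦3]  zeros at y ∈ ∅
  x = 4: [0↦2, 1↦4, 2↦3, 3↦4, 4↦2]  zeros at y ∈ ∅
Collecting zeros: affine points = {(0, 1), (0, 4), (1, 0), (1, 1), (2, 0), (2, 2)}.
Total count |C(F_5)_aff| = 6.


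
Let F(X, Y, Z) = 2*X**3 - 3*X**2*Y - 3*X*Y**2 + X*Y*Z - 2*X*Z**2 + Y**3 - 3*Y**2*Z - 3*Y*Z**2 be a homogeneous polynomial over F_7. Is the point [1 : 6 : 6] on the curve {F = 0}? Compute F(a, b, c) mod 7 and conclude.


F(1,6,6) ≡ 6 (mod 7); P is NOT on the curve.

Evaluate F(1, 6, 6) term-by-term (mod 7).
  2*X**3 ↦ 2·1·1·1 = 2
  -3*X**2*Y ↦ -3·1·6·1 = -18
  -3*X*Y**2 ↦ -3·1·36·1 = -108
  X*Y*Z ↦ 1·1·6·6 = 36
  -2*X*Z**2 ↦ -2·1·1·36 = -72
  Y**3 ↦ 1·1·216·1 = 216
  -3*Y**2*Z ↦ -3·1·36·6 = -648
  -3*Y*Z**2 ↦ -3·1·6·36 = -648
Sum: F(1, 6, 6) = (2) + (-18) + (-108) + (36) + (-72) + (216) + (-648) + (-648) = -1240.
Reducing mod 7: -1240 ≡ 6 (mod 7).
Since F(a, b, c) ≡ 6 ≠ 0 (mod 7), P does NOT lie on the curve.


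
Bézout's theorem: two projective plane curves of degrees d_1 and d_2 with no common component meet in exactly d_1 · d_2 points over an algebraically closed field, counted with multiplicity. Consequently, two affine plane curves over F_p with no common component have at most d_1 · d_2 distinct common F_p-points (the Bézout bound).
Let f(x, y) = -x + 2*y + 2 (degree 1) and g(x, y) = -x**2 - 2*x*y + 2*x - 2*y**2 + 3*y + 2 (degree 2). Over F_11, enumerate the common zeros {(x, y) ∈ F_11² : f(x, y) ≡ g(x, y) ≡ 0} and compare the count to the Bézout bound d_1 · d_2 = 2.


Common zeros: ∅; count = 0; Bézout bound = 2.

deg(f) = 1, deg(g) = 2, so Bézout bound = 2.
Scan x ∈ F_11. For each x, list the y ∈ F_11 with f(x, y) ≡ 0 and those with g(x, y) ≡ 0 (mod 11); the common zeros in that column are the intersection.
  x = 0: f ≡ 0 at y ∈ {10}; g ≡ 0 at y ∈ {2, 5}; common: ∅.
  x = 1: f ≡ 0 at y ∈ {5}; g ≡ 0 at y ∈ {7, 10}; common: ∅.
  x = 2: f ≡ 0 at y ∈ {0}; g ≡ 0 at y ∈ ∅; common: ∅.
  x = 3: f ≡ 0 at y ∈ {6}; g ≡ 0 at y ∈ {5, 10}; common: ∅.
  x = 4: f ≡ 0 at y ∈ {1}; g ≡ 0 at y ∈ ∅; common: ∅.
  x = 5: f ≡ 0 at y ∈ {7}; g ≡ 0 at y ∈ {1}; common: ∅.
  x = 6: f ≡ 0 at y ∈ {2}; g ≡ 0 at y ∈ {0, 1}; common: ∅.
  x = 7: f ≡ 0 at y ∈ {8}; g ≡ 0 at y ∈ {0}; common: ∅.
  x = 8: f ≡ 0 at y ∈ {3}; g ≡ 0 at y ∈ ∅; common: ∅.
  x = 9: f ≡ 0 at y ∈ {9}; g ≡ 0 at y ∈ {2, 7}; common: ∅.
  x = 10: f ≡ 0 at y ∈ {4}; g ≡ 0 at y ∈ ∅; common: ∅.
Collecting: common zeros = ∅, so the count is 0.
Comparison with the Bézout bound: 0 ≤ 2 = deg(f)·deg(g), as expected for curves with no common component (the affine F_11-count falls short of the bound because intersections may lie at infinity, over extension fields, or carry multiplicity).


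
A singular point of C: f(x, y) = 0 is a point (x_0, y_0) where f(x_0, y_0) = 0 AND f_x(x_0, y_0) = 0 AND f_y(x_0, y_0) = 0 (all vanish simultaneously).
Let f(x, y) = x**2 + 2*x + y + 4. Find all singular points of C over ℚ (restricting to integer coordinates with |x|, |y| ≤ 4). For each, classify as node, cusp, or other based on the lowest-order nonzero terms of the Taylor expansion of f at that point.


No singular points in the scanned grid; C is smooth there.

Compute partial derivatives:
  f_x = 2*x + 2.
  f_y = 1.
f_y = 1 is a nonzero constant, so f_y never vanishes: no point (x, y) can satisfy f = f_x = f_y = 0. In particular no (x, y) ∈ {−4, ..., 4}² is singular; the curve is smooth.


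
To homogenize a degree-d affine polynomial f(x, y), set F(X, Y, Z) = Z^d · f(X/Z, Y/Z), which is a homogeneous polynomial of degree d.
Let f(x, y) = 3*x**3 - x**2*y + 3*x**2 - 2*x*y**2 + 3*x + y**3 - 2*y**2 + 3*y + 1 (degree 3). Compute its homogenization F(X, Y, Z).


F(X, Y, Z) = 3*X**3 - X**2*Y + 3*X**2*Z - 2*X*Y**2 + 3*X*Z**2 + Y**3 - 2*Y**2*Z + 3*Y*Z**2 + Z**3

deg(f) = 3.
Substitute x = X/Z, y = Y/Z into f, then multiply by Z^3.
  monomial 3·x^3·y^0 ↦ 3·X^3·Y^0·Z^0.
  monomial -1·x^2·y^1 ↦ -1·X^2·Y^1·Z^0.
  monomial 3·x^2·y^0 ↦ 3·X^2·Y^0·Z^1.
  monomial -2·x^1·y^2 ↦ -2·X^1·Y^2·Z^0.
  monomial 3·x^1·y^0 ↦ 3·X^1·Y^0·Z^2.
  monomial 1·x^0·y^3 ↦ 1·X^0·Y^3·Z^0.
  monomial -2·x^0·y^2 ↦ -2·X^0·Y^2·Z^1.
  monomial 3·x^0·y^1 ↦ 3·X^0·Y^1·Z^2.
  monomial 1·x^0·y^0 ↦ 1·X^0·Y^0·Z^3.
Collecting: F(X, Y, Z) = 3*X**3 - X**2*Y + 3*X**2*Z - 2*X*Y**2 + 3*X*Z**2 + Y**3 - 2*Y**2*Z + 3*Y*Z**2 + Z**3.


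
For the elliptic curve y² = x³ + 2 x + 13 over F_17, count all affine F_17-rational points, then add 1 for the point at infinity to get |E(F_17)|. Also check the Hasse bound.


Affine points = {(0, 8), (0, 9), (1, 4), (1, 13), (2, 5), (2, 12), (4, 0), (7, 8), (7, 9), (10, 8), (10, 9), (13, 3), (13, 14), (15, 1), (15, 16)}; affine count = 15; |E(F_17)| = 16.

Discriminant check: Δ ∝ 4a³ + 27b² = 4·2³ + 27·13² = 4·8 + 27·169 ≡ 5 (mod 17). Nonzero ⇒ E is nonsingular.
For each x ∈ F_17, compute rhs = x³ + 2·x + 13 mod 17, then count y ∈ F_17 with y² ≡ rhs.
  x = 0: rhs = 13, matching y values: 8, 9 (2 points).
  x = 1: rhs = 16, matching y values: 4, 13 (2 points).
  x = 2: rhs = 8, matching y values: 5, 12 (2 points).
  x = 3: rhs = 12, matching y values: none (0 points).
  x = 4: rhs = 0, matching y values: 0 (1 points).
  x = 5: rhs = 12, matching y values: none (0 points).
  x = 6: rhs = 3, matching y values: none (0 points).
  x = 7: rhs = 13, matching y values: 8, 9 (2 points).
  x = 8: rhs = 14, matching y values: none (0 points).
  x = 9: rhs = 12, matching y values: none (0 points).
  x = 10: rhs = 13, matching y values: 8, 9 (2 points).
  x = 11: rhs = 6, matching y values: none (0 points).
  x = 12: rhs = 14, matching y values: none (0 points).
  x = 13: rhs = 9, matching y values: 3, 14 (2 points).
  x = 14: rhs = 14, matching y values: none (0 points).
  x = 15: rhs = 1, matching y values: 1, 16 (2 points).
  x = 16: rhs = 10, matching y values: none (0 points).
Total affine count: 15.
Full point count |E(F_17)| = 15 + 1 = 16.
Hasse bound: |16 − (17+1)| = |-2| = 2 ≤ 2√17 ≈ 8.2462 ✓.


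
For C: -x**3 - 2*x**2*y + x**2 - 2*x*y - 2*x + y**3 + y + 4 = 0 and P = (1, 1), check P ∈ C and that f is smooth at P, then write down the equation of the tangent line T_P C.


Tangent line at P: 9 - 9*x = 0.

Step 1: f(1, 1) = 0, so P lies on C.
Step 2: partial derivatives
  f_x(x, y) = -3*x**2 - 4*x*y + 2*x - 2*y - 2, f_y(x, y) = -2*x**2 - 2*x + 3*y**2 + 1.
  f_x(P) = -9, f_y(P) = 0 (gradient nonzero, so P is smooth).
Step 3: tangent line at P: -9·(x − 1) + 0·(y − 1) = 0.
Expanding: 9 - 9*x = 0.


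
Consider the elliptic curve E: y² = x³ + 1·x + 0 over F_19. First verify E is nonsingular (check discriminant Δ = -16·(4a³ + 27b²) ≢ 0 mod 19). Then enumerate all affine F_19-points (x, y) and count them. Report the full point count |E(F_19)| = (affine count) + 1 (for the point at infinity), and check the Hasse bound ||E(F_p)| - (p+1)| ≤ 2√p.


Affine points = {(0, 0), (3, 7), (3, 12), (4, 7), (4, 12), (5, 4), (5, 15), (8, 8), (8, 11), (9, 4), (9, 15), (12, 7), (12, 12), (13, 5), (13, 14), (17, 3), (17, 16), (18, 6), (18, 13)}; affine count = 19; |E(F_19)| = 20.

Discriminant check: Δ ∝ 4a³ + 27b² = 4·1³ + 27·0² = 4·1 + 27·0 ≡ 4 (mod 19). Nonzero ⇒ E is nonsingular.
For each x ∈ F_19, compute rhs = x³ + 1·x + 0 mod 19, then count y ∈ F_19 with y² ≡ rhs.
  x = 0: rhs = 0, matching y values: 0 (1 points).
  x = 1: rhs = 2, matching y values: none (0 points).
  x = 2: rhs = 10, matching y values: none (0 points).
  x = 3: rhs = 11, matching y values: 7, 12 (2 points).
  x = 4: rhs = 11, matching y values: 7, 12 (2 points).
  x = 5: rhs = 16, matching y values: 4, 15 (2 points).
  x = 6: rhs = 13, matching y values: none (0 points).
  x = 7: rhs = 8, matching y values: none (0 points).
  x = 8: rhs = 7, matching y values: 8, 11 (2 points).
  x = 9: rhs = 16, matching y values: 4, 15 (2 points).
  x = 10: rhs = 3, matching y values: none (0 points).
  x = 11: rhs = 12, matching y values: none (0 points).
  x = 12: rhs = 11, matching y values: 7, 12 (2 points).
  x = 13: rhs = 6, matching y values: 5, 14 (2 points).
  x = 14: rhs = 3, matching y values: none (0 points).
  x = 15: rhs = 8, matching y values: none (0 points).
  x = 16: rhs = 8, matching y values: none (0 points).
  x = 17: rhs = 9, matching y values: 3, 16 (2 points).
  x = 18: rhs = 17, matching y values: 6, 13 (2 points).
Total affine count: 19.
Full point count |E(F_19)| = 19 + 1 = 20.
Hasse bound: |20 − (19+1)| = |0| = 0 ≤ 2√19 ≈ 8.7178 ✓.


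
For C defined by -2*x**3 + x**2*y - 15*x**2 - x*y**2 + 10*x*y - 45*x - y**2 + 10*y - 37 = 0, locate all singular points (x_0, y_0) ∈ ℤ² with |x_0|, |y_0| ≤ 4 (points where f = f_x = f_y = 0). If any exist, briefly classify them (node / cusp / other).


Singular points: {(-2, 3)}; classification: cusp.

Compute partial derivatives:
  f_x = -6*x**2 + 2*x*y - 30*x - y**2 + 10*y - 45.
  f_y = x**2 - 2*x*y + 10*x - 2*y + 10.
Scan x_0 ∈ {−4, ..., 4}. For each x_0, f_y(x_0, y) is a polynomial in y; find its integer roots y ∈ {−4, ..., 4}, then test f_x and f at those candidates.
  x = -4: f_y(-4, y) = 6*y - 14; no integer root y with |y| ≤ 4.
  x = -3: f_y(-3, y) = 4*y - 11; no integer root y with |y| ≤ 4.
  x = -2: f_y(-2, y) = 2*y - 6; vanishes at y ∈ {3}. (-2, 3): f_x = 0, f = 0 — SINGULAR.
  x = -1: f_y(-1, y) = 1; no integer root y with |y| ≤ 4.
  x = 0: f_y(0, y) = 10 - 2*y; no integer root y with |y| ≤ 4.
  x = 1: f_y(1, y) = 21 - 4*y; no integer root y with |y| ≤ 4.
  x = 2: f_y(2, y) = 34 - 6*y; no integer root y with |y| ≤ 4.
  x = 3: f_y(3, y) = 49 - 8*y; no integer root y with |y| ≤ 4.
  x = 4: f_y(4, y) = 66 - 10*y; no integer root y with |y| ≤ 4.
Only singular point on the grid: (-2, 3).
Classify: substitute x = -2 + u, y = 3 + v and expand: f = -2*u**3 + u**2*v - u*v**2 + v**2.
No constant or linear terms (consistent with a singular point). Quadratic part: v**2. Cubic part: -2*u**3 + u**2*v - u*v**2.
The quadratic part v**2 is a perfect square, so there is a single (double) tangent line v = 0, i.e. y = 3. Restricting the cubic part to that line (v = 0) leaves -2*u**3 ≠ 0, so f is not divisible by v and the branch is v² ≈ 2*u**3 to lowest order — this is a cusp.
Classification: cusp.


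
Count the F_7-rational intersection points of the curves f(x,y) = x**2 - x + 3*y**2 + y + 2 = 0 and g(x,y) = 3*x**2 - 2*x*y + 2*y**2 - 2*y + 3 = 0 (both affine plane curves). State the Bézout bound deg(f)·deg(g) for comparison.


Common zeros: {(2, 5), (6, 5)}; count = 2; Bézout bound = 4.

deg(f) = 2, deg(g) = 2, so Bézout bound = 4.
Scan x ∈ F_7. For each x, list the y ∈ F_7 with f(x, y) ≡ 0 and those with g(x, y) ≡ 0 (mod 7); the common zeros in that column are the intersection.
  x = 0: f ≡ 0 at y ∈ ∅; g ≡ 0 at y ∈ {2, 6}; common: ∅.
  x = 1: f ≡ 0 at y ∈ ∅; g ≡ 0 at y ∈ ∅; common: ∅.
  x = 2: f ≡ 0 at y ∈ {4, 5}; g ≡ 0 at y ∈ {5}; common: {5}.
  x = 3: f ≡ 0 at y ∈ ∅; g ≡ 0 at y ∈ ∅; common: ∅.
  x = 4: f ≡ 0 at y ∈ {0, 2}; g ≡ 0 at y ∈ {6}; common: ∅.
  x = 5: f ≡ 0 at y ∈ ∅; g ≡ 0 at y ∈ ∅; common: ∅.
  x = 6: f ≡ 0 at y ∈ {4, 5}; g ≡ 0 at y ∈ {2, 5}; common: {5}.
Collecting: common zeros = {(2, 5), (6, 5)}, so the count is 2.
Comparison with the Bézout bound: 2 ≤ 4 = deg(f)·deg(g), as expected for curves with no common component (the affine F_7-count falls short of the bound because intersections may lie at infinity, over extension fields, or carry multiplicity).


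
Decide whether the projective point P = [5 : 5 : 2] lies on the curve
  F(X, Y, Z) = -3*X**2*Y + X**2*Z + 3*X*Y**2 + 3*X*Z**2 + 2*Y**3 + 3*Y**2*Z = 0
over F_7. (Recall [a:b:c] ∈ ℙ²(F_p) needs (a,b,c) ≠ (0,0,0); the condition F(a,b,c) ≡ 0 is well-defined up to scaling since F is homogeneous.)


F(5,5,2) ≡ 6 (mod 7); P is NOT on the curve.

Evaluate F(5, 5, 2) term-by-term (mod 7).
  -3*X**2*Y ↦ -3·25·5·1 = -375
  X**2*Z ↦ 1·25·1·2 = 50
  3*X*Y**2 ↦ 3·5·25·1 = 375
  3*X*Z**2 ↦ 3·5·1·4 = 60
  2*Y**3 ↦ 2·1·125·1 = 250
  3*Y**2*Z ↦ 3·1·25·2 = 150
Sum: F(5, 5, 2) = (-375) + (50) + (375) + (60) + (250) + (150) = 510.
Reducing mod 7: 510 ≡ 6 (mod 7).
Since F(a, b, c) ≡ 6 ≠ 0 (mod 7), P does NOT lie on the curve.


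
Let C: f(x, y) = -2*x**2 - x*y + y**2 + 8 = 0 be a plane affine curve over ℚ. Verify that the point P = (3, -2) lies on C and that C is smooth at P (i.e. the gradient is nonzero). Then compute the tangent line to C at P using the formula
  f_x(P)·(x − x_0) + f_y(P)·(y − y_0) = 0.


Tangent line at P: -10*x - 7*y + 16 = 0.

Step 1: f(3, -2) = 0, so P lies on C.
Step 2: partial derivatives
  f_x(x, y) = -4*x - y, f_y(x, y) = -x + 2*y.
  f_x(P) = -10, f_y(P) = -7 (gradient nonzero, so P is smooth).
Step 3: tangent line at P: -10·(x − 3) + -7·(y − -2) = 0.
Expanding: -10*x - 7*y + 16 = 0.


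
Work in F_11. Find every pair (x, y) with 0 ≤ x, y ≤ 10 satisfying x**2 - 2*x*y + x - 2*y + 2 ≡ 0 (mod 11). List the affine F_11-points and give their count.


Affine F_11-points: {(0, 1), (1, 1), (2, 5), (3, 10), (4, 0), (5, 10), (6, 0), (7, 5), (8, 9), (9, 9)}; count = 10.

For each of the 121 pairs (x, y) ∈ F_11², evaluate f(x, y) mod 11. Record the zeros.
  x = 0: [0↦2, 1↦0, 2↦9, 3↦7, 4↦5, 5↦3, 6↦1, 7↦10, 8↦8, 9↦6, 10↦4]  zeros at y ∈ {1}
  x = 1: [0↦4, 1↦0, 2↦7, 3↦3, 4↦10, 5↦6, 6↦2, 7↦9, 8↦5, 9↦1, 10↦8]  zeros at y ∈ {1}
  x = 2: [0↦8, 1↦2, 2↦7, 3↦1, 4↦6, 5↦0, 6↦5, 7↦10, 8↦4, 9↦9, 10↦3]  zeros at y ∈ {5}
  x = 3: [0↦3, 1↦6, 2↦9, 3↦1, 4↦4, 5↦7, 6↦10, 7↦2, 8↦5, 9↦8, 10↦0]  zeros at y ∈ {10}
  x = 4: [0↦0, 1↦1, 2↦2, 3↦3, 4↦4, 5↦5, 6↦6, 7↦7, 8↦8, 9↦9, 10↦10]  zeros at y ∈ {0}
  x = 5: [0↦10, 1↦9, 2↦8, 3↦7, 4↦6, 5↦5, 6↦4, 7↦3, 8↦2, 9↦1, 10↦0]  zeros at y ∈ {10}
  x = 6: [0↦0, 1↦8, 2↦5, 3↦2, 4↦10, 5↦7, 6↦4, 7↦1, 8↦9, 9↦6, 10↦3]  zeros at y ∈ {0}
  x = 7: [0↦3, 1↦9, 2↦4, 3↦10, 4↦5, 5↦0, 6↦6, 7↦1, 8↦7, 9↦2, 10↦8]  zeros at y ∈ {5}
  x = 8: [0↦8, 1↦1, 2↦5, 3↦9, 4↦2, 5↦6, 6↦10, 7↦3, 8↦7, 9↦0, 10↦4]  zeros at y ∈ {9}
  x = 9: [0↦4, 1↦6, 2↦8, 3↦10, 4↦1, 5↦3, 6↦5, 7↦7, 8↦9, 9↦0, 10↦2]  zeros at y ∈ {9}
  x = 10: [0↦2, 1↦2, 2↦2, 3↦2, 4↦2, 5↦2, 6↦2, 7↦2, 8↦2, 9↦2, 10↦2]  zeros at y ∈ ∅
Collecting zeros: affine points = {(0, 1), (1, 1), (2, 5), (3, 10), (4, 0), (5, 10), (6, 0), (7, 5), (8, 9), (9, 9)}.
Total count |C(F_11)_aff| = 10.


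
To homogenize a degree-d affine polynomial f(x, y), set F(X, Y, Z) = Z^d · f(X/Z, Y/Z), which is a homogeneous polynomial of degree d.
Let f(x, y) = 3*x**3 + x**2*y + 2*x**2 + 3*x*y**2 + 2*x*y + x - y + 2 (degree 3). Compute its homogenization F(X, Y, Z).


F(X, Y, Z) = 3*X**3 + X**2*Y + 2*X**2*Z + 3*X*Y**2 + 2*X*Y*Z + X*Z**2 - Y*Z**2 + 2*Z**3

deg(f) = 3.
Substitute x = X/Z, y = Y/Z into f, then multiply by Z^3.
  monomial 3·x^3·y^0 ↦ 3·X^3·Y^0·Z^0.
  monomial 1·x^2·y^1 ↦ 1·X^2·Y^1·Z^0.
  monomial 2·x^2·y^0 ↦ 2·X^2·Y^0·Z^1.
  monomial 3·x^1·y^2 ↦ 3·X^1·Y^2·Z^0.
  monomial 2·x^1·y^1 ↦ 2·X^1·Y^1·Z^1.
  monomial 1·x^1·y^0 ↦ 1·X^1·Y^0·Z^2.
  monomial -1·x^0·y^1 ↦ -1·X^0·Y^1·Z^2.
  monomial 2·x^0·y^0 ↦ 2·X^0·Y^0·Z^3.
Collecting: F(X, Y, Z) = 3*X**3 + X**2*Y + 2*X**2*Z + 3*X*Y**2 + 2*X*Y*Z + X*Z**2 - Y*Z**2 + 2*Z**3.


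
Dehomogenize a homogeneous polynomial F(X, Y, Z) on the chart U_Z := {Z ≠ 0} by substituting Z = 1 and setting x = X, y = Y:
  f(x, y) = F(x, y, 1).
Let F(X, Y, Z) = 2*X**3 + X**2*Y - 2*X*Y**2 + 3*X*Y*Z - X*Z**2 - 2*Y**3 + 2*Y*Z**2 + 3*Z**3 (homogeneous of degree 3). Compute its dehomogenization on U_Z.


f(x, y) = 2*x**3 + x**2*y - 2*x*y**2 + 3*x*y - x - 2*y**3 + 2*y + 3

On U_Z we set Z = 1. Each monomial c·X^i·Y^j·Z^k in F becomes c·x^i·y^j·1^k = c·x^i·y^j.
Substituting Z = 1: F(X, Y, 1) = 2*x**3 + x**2*y - 2*x*y**2 + 3*x*y - x - 2*y**3 + 2*y + 3.
Note: deg(f) ≤ deg(F) = 3; strict inequality happens when F is divisible by Z (lost terms).


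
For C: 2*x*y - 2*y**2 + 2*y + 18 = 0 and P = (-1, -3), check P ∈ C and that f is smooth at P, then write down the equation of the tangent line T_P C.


Tangent line at P: -6*x + 12*y + 30 = 0.

Step 1: f(-1, -3) = 0, so P lies on C.
Step 2: partial derivatives
  f_x(x, y) = 2*y, f_y(x, y) = 2*x - 4*y + 2.
  f_x(P) = -6, f_y(P) = 12 (gradient nonzero, so P is smooth).
Step 3: tangent line at P: -6·(x − -1) + 12·(y − -3) = 0.
Expanding: -6*x + 12*y + 30 = 0.


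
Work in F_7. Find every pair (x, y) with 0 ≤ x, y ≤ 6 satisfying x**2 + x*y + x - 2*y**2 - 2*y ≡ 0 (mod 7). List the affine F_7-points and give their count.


Affine F_7-points: {(0, 0), (0, 6), (5, 2), (5, 3), (6, 0), (6, 2)}; count = 6.

For each of the 49 pairs (x, y) ∈ F_7², evaluate f(x, y) mod 7. Record the zeros.
  x = 0: [0↦0, 1↦3, 2↦2, 3↦4, 4↦2, 5↦3, 6↦0]  zeros at y ∈ {0, 6}
  x = 1: [0↦2, 1↦6, 2↦6, 3↦2, 4↦1, 5↦3, 6↦1]  zeros at y ∈ ∅
  x = 2: [0↦6, 1↦4, 2↦5, 3↦2, 4↦2, 5↦5, 6↦4]  zeros at y ∈ ∅
  x = 3: [0↦5, 1↦4, 2↦6, 3↦4, 4↦5, 5↦2, 6↦2]  zeros at y ∈ ∅
  x = 4: [0↦6, 1↦6, 2↦2, 3↦1, 4↦3, 5↦1, 6↦2]  zeros at y ∈ ∅
  x = 5: [0↦2, 1↦3, 2↦0, 3↦0, 4↦3, 5↦2, 6↦4]  zeros at y ∈ {2, 3}
  x = 6: [0↦0, 1↦2, 2↦0, 3↦1, 4↦5, 5↦5, 6↦1]  zeros at y ∈ {0, 2}
Collecting zeros: affine points = {(0, 0), (0, 6), (5, 2), (5, 3), (6, 0), (6, 2)}.
Total count |C(F_7)_aff| = 6.


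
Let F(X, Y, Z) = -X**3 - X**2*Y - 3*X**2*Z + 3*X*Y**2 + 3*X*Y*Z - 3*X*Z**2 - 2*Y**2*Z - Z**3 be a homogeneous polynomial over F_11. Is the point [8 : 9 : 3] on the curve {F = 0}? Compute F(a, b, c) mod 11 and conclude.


F(8,9,3) ≡ 1 (mod 11); P is NOT on the curve.

Evaluate F(8, 9, 3) term-by-term (mod 11).
  -X**3 ↦ -1·512·1·1 = -512
  -X**2*Y ↦ -1·64·9·1 = -576
  -3*X**2*Z ↦ -3·64·1·3 = -576
  3*X*Y**2 ↦ 3·8·81·1 = 1944
  3*X*Y*Z ↦ 3·8·9·3 = 648
  -3*X*Z**2 ↦ -3·8·1·9 = -216
  -2*Y**2*Z ↦ -2·1·81·3 = -486
  -Z**3 ↦ -1·1·1·27 = -27
Sum: F(8, 9, 3) = (-512) + (-576) + (-576) + (1944) + (648) + (-216) + (-486) + (-27) = 199.
Reducing mod 11: 199 ≡ 1 (mod 11).
Since F(a, b, c) ≡ 1 ≠ 0 (mod 11), P does NOT lie on the curve.


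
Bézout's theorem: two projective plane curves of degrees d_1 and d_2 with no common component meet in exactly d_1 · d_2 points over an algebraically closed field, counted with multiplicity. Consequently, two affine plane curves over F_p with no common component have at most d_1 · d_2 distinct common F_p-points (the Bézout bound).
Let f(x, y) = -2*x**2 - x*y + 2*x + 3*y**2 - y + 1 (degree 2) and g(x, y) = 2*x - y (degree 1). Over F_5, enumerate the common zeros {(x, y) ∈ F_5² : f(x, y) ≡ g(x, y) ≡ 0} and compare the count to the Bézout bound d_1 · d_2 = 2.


Common zeros: ∅; count = 0; Bézout bound = 2.

deg(f) = 2, deg(g) = 1, so Bézout bound = 2.
Scan x ∈ F_5. For each x, list the y ∈ F_5 with f(x, y) ≡ 0 and those with g(x, y) ≡ 0 (mod 5); the common zeros in that column are the intersection.
  x = 0: f ≡ 0 at y ∈ {3, 4}; g ≡ 0 at y ∈ {0}; common: ∅.
  x = 1: f ≡ 0 at y ∈ ∅; g ≡ 0 at y ∈ {2}; common: ∅.
  x = 2: f ≡ 0 at y ∈ {3}; g ≡ 0 at y ∈ {4}; common: ∅.
  x = 3: f ≡ 0 at y ∈ ∅; g ≡ 0 at y ∈ {1}; common: ∅.
  x = 4: f ≡ 0 at y ∈ {1, 4}; g ≡ 0 at y ∈ {3}; common: ∅.
Collecting: common zeros = ∅, so the count is 0.
Comparison with the Bézout bound: 0 ≤ 2 = deg(f)·deg(g), as expected for curves with no common component (the affine F_5-count falls short of the bound because intersections may lie at infinity, over extension fields, or carry multiplicity).


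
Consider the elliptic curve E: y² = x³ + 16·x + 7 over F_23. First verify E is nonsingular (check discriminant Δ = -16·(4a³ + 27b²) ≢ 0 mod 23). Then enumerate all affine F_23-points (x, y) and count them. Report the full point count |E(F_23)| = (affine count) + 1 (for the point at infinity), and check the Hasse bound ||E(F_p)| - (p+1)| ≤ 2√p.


Affine points = {(1, 1), (1, 22), (2, 1), (2, 22), (3, 6), (3, 17), (7, 5), (7, 18), (8, 7), (8, 16), (9, 11), (9, 12), (12, 8), (12, 15), (14, 10), (14, 13), (16, 9), (16, 14), (18, 3), (18, 20), (20, 1), (20, 22), (21, 6), (21, 17), (22, 6), (22, 17)}; affine count = 26; |E(F_23)| = 27.

Discriminant check: Δ ∝ 4a³ + 27b² = 4·16³ + 27·7² = 4·4096 + 27·49 ≡ 20 (mod 23). Nonzero ⇒ E is nonsingular.
For each x ∈ F_23, compute rhs = x³ + 16·x + 7 mod 23, then count y ∈ F_23 with y² ≡ rhs.
  x = 0: rhs = 7, matching y values: none (0 points).
  x = 1: rhs = 1, matching y values: 1, 22 (2 points).
  x = 2: rhs = 1, matching y values: 1, 22 (2 points).
  x = 3: rhs = 13, matching y values: 6, 17 (2 points).
  x = 4: rhs = 20, matching y values: none (0 points).
  x = 5: rhs = 5, matching y values: none (0 points).
  x = 6: rhs = 20, matching y values: none (0 points).
  x = 7: rhs = 2, matching y values: 5, 18 (2 points).
  x = 8: rhs = 3, matching y values: 7, 16 (2 points).
  x = 9: rhs = 6, matching y values: 11, 12 (2 points).
  x = 10: rhs = 17, matching y values: none (0 points).
  x = 11: rhs = 19, matching y values: none (0 points).
  x = 12: rhs = 18, matching y values: 8, 15 (2 points).
  x = 13: rhs = 20, matching y values: none (0 points).
  x = 14: rhs = 8, matching y values: 10, 13 (2 points).
  x = 15: rhs = 11, matching y values: none (0 points).
  x = 16: rhs = 12, matching y values: 9, 14 (2 points).
  x = 17: rhs = 17, matching y values: none (0 points).
  x = 18: rhs = 9, matching y values: 3, 20 (2 points).
  x = 19: rhs = 17, matching y values: none (0 points).
  x = 20: rhs = 1, matching y values: 1, 22 (2 points).
  x = 21: rhs = 13, matching y values: 6, 17 (2 points).
  x = 22: rhs = 13, matching y values: 6, 17 (2 points).
Total affine count: 26.
Full point count |E(F_23)| = 26 + 1 = 27.
Hasse bound: |27 − (23+1)| = |3| = 3 ≤ 2√23 ≈ 9.5917 ✓.


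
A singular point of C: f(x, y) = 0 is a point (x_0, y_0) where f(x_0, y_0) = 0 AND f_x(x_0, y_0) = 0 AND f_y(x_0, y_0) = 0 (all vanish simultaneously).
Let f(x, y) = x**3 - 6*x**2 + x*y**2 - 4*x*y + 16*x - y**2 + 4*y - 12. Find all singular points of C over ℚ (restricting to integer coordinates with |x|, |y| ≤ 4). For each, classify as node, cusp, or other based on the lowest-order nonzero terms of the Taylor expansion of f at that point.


Singular points: {(2, 2)}; classification: cusp.

Compute partial derivatives:
  f_x = 3*x**2 - 12*x + y**2 - 4*y + 16.
  f_y = 2*x*y - 4*x - 2*y + 4.
Scan x_0 ∈ {−4, ..., 4}. For each x_0, f_y(x_0, y) is a polynomial in y; find its integer roots y ∈ {−4, ..., 4}, then test f_x and f at those candidates.
  x = -4: f_y(-4, y) = 20 - 10*y; vanishes at y ∈ {2}. (-4, 2): f_x = 108 ≠ 0.
  x = -3: f_y(-3, y) = 16 - 8*y; vanishes at y ∈ {2}. (-3, 2): f_x = 75 ≠ 0.
  x = -2: f_y(-2, y) = 12 - 6*y; vanishes at y ∈ {2}. (-2, 2): f_x = 48 ≠ 0.
  x = -1: f_y(-1, y) = 8 - 4*y; vanishes at y ∈ {2}. (-1, 2): f_x = 27 ≠ 0.
  x = 0: f_y(0, y) = 4 - 2*y; vanishes at y ∈ {2}. (0, 2): f_x = 12 ≠ 0.
  x = 1: f_y(1, y) = 0; vanishes at y ∈ {-4, -3, -2, -1, 0, 1, 2, 3, 4}. (1, -4): f_x = 39 ≠ 0; (1, -3): f_x = 28 ≠ 0; (1, -2): f_x = 19 ≠ 0; (1, -1): f_x = 12 ≠ 0; (1, 0): f_x = 7 ≠ 0; (1, 1): f_x = 4 ≠ 0; (1, 2): f_x = 3 ≠ 0; (1, 3): f_x = 4 ≠ 0; (1, 4): f_x = 7 ≠ 0.
  x = 2: f_y(2, y) = 2*y - 4; vanishes at y ∈ {2}. (2, 2): f_x = 0, f = 0 — SINGULAR.
  x = 3: f_y(3, y) = 4*y - 8; vanishes at y ∈ {2}. (3, 2): f_x = 3 ≠ 0.
  x = 4: f_y(4, y) = 6*y - 12; vanishes at y ∈ {2}. (4, 2): f_x = 12 ≠ 0.
Only singular point on the grid: (2, 2).
Classify: substitute x = 2 + u, y = 2 + v and expand: f = u**3 + u*v**2 + v**2.
No constant or linear terms (consistent with a singular point). Quadratic part: v**2. Cubic part: u**3 + u*v**2.
The quadratic part v**2 is a perfect square, so there is a single (double) tangent line v = 0, i.e. y = 2. Restricting the cubic part to that line (v = 0) leaves u**3 ≠ 0, so f is not divisible by v and the branch is v² ≈ -u**3 to lowest order — this is a cusp.
Classification: cusp.


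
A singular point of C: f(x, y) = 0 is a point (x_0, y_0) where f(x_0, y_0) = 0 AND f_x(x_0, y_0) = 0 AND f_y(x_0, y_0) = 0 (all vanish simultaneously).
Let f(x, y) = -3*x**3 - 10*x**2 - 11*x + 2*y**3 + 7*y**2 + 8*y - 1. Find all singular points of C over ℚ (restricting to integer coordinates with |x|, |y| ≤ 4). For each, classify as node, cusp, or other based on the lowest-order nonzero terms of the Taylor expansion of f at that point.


Singular points: {(-1, -1)}; classification: node.

Compute partial derivatives:
  f_x = -9*x**2 - 20*x - 11.
  f_y = 6*y**2 + 14*y + 8.
Scan x_0 ∈ {−4, ..., 4}. For each x_0, f_y(x_0, y) is a polynomial in y; find its integer roots y ∈ {−4, ..., 4}, then test f_x and f at those candidates.
  x = -4: f_y(-4, y) = 6*y**2 + 14*y + 8; vanishes at y ∈ {-1}. (-4, -1): f_x = -75 ≠ 0.
  x = -3: f_y(-3, y) = 6*y**2 + 14*y + 8; vanishes at y ∈ {-1}. (-3, -1): f_x = -32 ≠ 0.
  x = -2: f_y(-2, y) = 6*y**2 + 14*y + 8; vanishes at y ∈ {-1}. (-2, -1): f_x = -7 ≠ 0.
  x = -1: f_y(-1, y) = 6*y**2 + 14*y + 8; vanishes at y ∈ {-1}. (-1, -1): f_x = 0, f = 0 — SINGULAR.
  x = 0: f_y(0, y) = 6*y**2 + 14*y + 8; vanishes at y ∈ {-1}. (0, -1): f_x = -11 ≠ 0.
  x = 1: f_y(1, y) = 6*y**2 + 14*y + 8; vanishes at y ∈ {-1}. (1, -1): f_x = -40 ≠ 0.
  x = 2: f_y(2, y) = 6*y**2 + 14*y + 8; vanishes at y ∈ {-1}. (2, -1): f_x = -87 ≠ 0.
  x = 3: f_y(3, y) = 6*y**2 + 14*y + 8; vanishes at y ∈ {-1}. (3, -1): f_x = -152 ≠ 0.
  x = 4: f_y(4, y) = 6*y**2 + 14*y + 8; vanishes at y ∈ {-1}. (4, -1): f_x = -235 ≠ 0.
Only singular point on the grid: (-1, -1).
Classify: substitute x = -1 + u, y = -1 + v and expand: f = -3*u**3 - u**2 + 2*v**3 + v**2.
No constant or linear terms (consistent with a singular point). Quadratic part: -u**2 + v**2. Cubic part: -3*u**3 + 2*v**3.
The quadratic part v**2 - u**2 = (v − u)(v + u) splits into two distinct linear factors, so there are two distinct tangent lines y − -1 = ±(x − -1) — this is a node (ordinary double point).
Classification: node.


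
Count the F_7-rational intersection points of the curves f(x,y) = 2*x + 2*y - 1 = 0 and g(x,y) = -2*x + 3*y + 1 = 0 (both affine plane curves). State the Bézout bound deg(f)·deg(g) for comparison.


Common zeros: {(4, 0)}; count = 1; Bézout bound = 1.

deg(f) = 1, deg(g) = 1, so Bézout bound = 1.
Scan x ∈ F_7. For each x, list the y ∈ F_7 with f(x, y) ≡ 0 and those with g(x, y) ≡ 0 (mod 7); the common zeros in that column are the intersection.
  x = 0: f ≡ 0 at y ∈ {4}; g ≡ 0 at y ∈ {2}; common: ∅.
  x = 1: f ≡ 0 at y ∈ {3}; g ≡ 0 at y ∈ {5}; common: ∅.
  x = 2: f ≡ 0 at y ∈ {2}; g ≡ 0 at y ∈ {1}; common: ∅.
  x = 3: f ≡ 0 at y ∈ {1}; g ≡ 0 at y ∈ {4}; common: ∅.
  x = 4: f ≡ 0 at y ∈ {0}; g ≡ 0 at y ∈ {0}; common: {0}.
  x = 5: f ≡ 0 at y ∈ {6}; g ≡ 0 at y ∈ {3}; common: ∅.
  x = 6: f ≡ 0 at y ∈ {5}; g ≡ 0 at y ∈ {6}; common: ∅.
Collecting: common zeros = {(4, 0)}, so the count is 1.
Comparison with the Bézout bound: 1 ≤ 1 = deg(f)·deg(g), as expected for curves with no common component (the bound is attained).


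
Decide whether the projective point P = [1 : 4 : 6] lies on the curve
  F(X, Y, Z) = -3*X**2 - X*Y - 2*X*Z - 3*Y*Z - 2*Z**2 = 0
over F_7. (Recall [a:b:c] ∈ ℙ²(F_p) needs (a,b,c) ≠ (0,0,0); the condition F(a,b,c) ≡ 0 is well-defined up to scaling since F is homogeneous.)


F(1,4,6) ≡ 5 (mod 7); P is NOT on the curve.

Evaluate F(1, 4, 6) term-by-term (mod 7).
  -3*X**2 ↦ -3·1·1·1 = -3
  -X*Y ↦ -1·1·4·1 = -4
  -2*X*Z ↦ -2·1·1·6 = -12
  -3*Y*Z ↦ -3·1·4·6 = -72
  -2*Z**2 ↦ -2·1·1·36 = -72
Sum: F(1, 4, 6) = (-3) + (-4) + (-12) + (-72) + (-72) = -163.
Reducing mod 7: -163 ≡ 5 (mod 7).
Since F(a, b, c) ≡ 5 ≠ 0 (mod 7), P does NOT lie on the curve.


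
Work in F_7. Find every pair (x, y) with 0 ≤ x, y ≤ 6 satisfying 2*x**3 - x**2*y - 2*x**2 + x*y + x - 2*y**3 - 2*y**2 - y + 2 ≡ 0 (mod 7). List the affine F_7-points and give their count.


Affine F_7-points: {(1, 4), (3, 4), (3, 5), (5, 1), (6, 3), (6, 4), (6, 6)}; count = 7.

For each of the 49 pairs (x, y) ∈ F_7², evaluate f(x, y) mod 7. Record the zeros.
  x = 0: [0↦2, 1↦4, 2↦4, 3↦4, 4↦6, 5↦5, 6↦3]  zeros at y ∈ ∅
  x = 1: [0↦3, 1↦5, 2↦5, 3↦5, 4↦0, 5↦6, 6↦4]  zeros at y ∈ {4}
  x = 2: [0↦5, 1↦5, 2↦3, 3↦1, 4↦1, 5↦5, 6↦1]  zeros at y ∈ ∅
  x = 3: [0↦6, 1↦2, 2↦3, 3↦4, 4↦0, 5↦0, 6↦6]  zeros at y ∈ {4, 5}
  x = 4: [0↦4, 1↦1, 2↦3, 3↦5, 4↦2, 5↦3, 6↦3]  zeros at y ∈ ∅
  x = 5: [0↦4, 1↦0, 2↦1, 3↦2, 4↦5, 5↦5, 6↦4]  zeros at y ∈ {1}
  x = 6: [0↦4, 1↦4, 2↦2, 3↦0, 4↦0, 5↦4, 6↦0]  zeros at y ∈ {3, 4, 6}
Collecting zeros: affine points = {(1, 4), (3, 4), (3, 5), (5, 1), (6, 3), (6, 4), (6, 6)}.
Total count |C(F_7)_aff| = 7.


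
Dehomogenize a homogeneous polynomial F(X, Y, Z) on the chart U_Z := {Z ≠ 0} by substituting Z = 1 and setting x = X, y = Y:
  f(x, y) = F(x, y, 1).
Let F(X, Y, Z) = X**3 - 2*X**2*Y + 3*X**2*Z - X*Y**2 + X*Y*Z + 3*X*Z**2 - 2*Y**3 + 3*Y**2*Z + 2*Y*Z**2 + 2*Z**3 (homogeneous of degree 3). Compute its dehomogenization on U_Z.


f(x, y) = x**3 - 2*x**2*y + 3*x**2 - x*y**2 + x*y + 3*x - 2*y**3 + 3*y**2 + 2*y + 2

On U_Z we set Z = 1. Each monomial c·X^i·Y^j·Z^k in F becomes c·x^i·y^j·1^k = c·x^i·y^j.
Substituting Z = 1: F(X, Y, 1) = x**3 - 2*x**2*y + 3*x**2 - x*y**2 + x*y + 3*x - 2*y**3 + 3*y**2 + 2*y + 2.
Note: deg(f) ≤ deg(F) = 3; strict inequality happens when F is divisible by Z (lost terms).


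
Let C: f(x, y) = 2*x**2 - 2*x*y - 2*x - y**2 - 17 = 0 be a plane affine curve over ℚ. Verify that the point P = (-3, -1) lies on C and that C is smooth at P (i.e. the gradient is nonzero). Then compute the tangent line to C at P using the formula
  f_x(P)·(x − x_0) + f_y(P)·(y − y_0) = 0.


Tangent line at P: -12*x + 8*y - 28 = 0.

Step 1: f(-3, -1) = 0, so P lies on C.
Step 2: partial derivatives
  f_x(x, y) = 4*x - 2*y - 2, f_y(x, y) = -2*x - 2*y.
  f_x(P) = -12, f_y(P) = 8 (gradient nonzero, so P is smooth).
Step 3: tangent line at P: -12·(x − -3) + 8·(y − -1) = 0.
Expanding: -12*x + 8*y - 28 = 0.


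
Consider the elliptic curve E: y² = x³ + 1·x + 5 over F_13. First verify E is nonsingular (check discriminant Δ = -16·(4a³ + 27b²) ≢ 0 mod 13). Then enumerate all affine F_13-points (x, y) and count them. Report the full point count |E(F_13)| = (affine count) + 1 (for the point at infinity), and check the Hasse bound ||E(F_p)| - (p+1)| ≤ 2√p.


Affine points = {(3, 3), (3, 10), (7, 2), (7, 11), (10, 1), (10, 12), (12, 4), (12, 9)}; affine count = 8; |E(F_13)| = 9.

Discriminant check: Δ ∝ 4a³ + 27b² = 4·1³ + 27·5² = 4·1 + 27·25 ≡ 3 (mod 13). Nonzero ⇒ E is nonsingular.
For each x ∈ F_13, compute rhs = x³ + 1·x + 5 mod 13, then count y ∈ F_13 with y² ≡ rhs.
  x = 0: rhs = 5, matching y values: none (0 points).
  x = 1: rhs = 7, matching y values: none (0 points).
  x = 2: rhs = 2, matching y values: none (0 points).
  x = 3: rhs = 9, matching y values: 3, 10 (2 points).
  x = 4: rhs = 8, matching y values: none (0 points).
  x = 5: rhs = 5, matching y values: none (0 points).
  x = 6: rhs = 6, matching y values: none (0 points).
  x = 7: rhs = 4, matching y values: 2, 11 (2 points).
  x = 8: rhs = 5, matching y values: none (0 points).
  x = 9: rhs = 2, matching y values: none (0 points).
  x = 10: rhs = 1, matching y values: 1, 12 (2 points).
  x = 11: rhs = 8, matching y values: none (0 points).
  x = 12: rhs = 3, matching y values: 4, 9 (2 points).
Total affine count: 8.
Full point count |E(F_13)| = 8 + 1 = 9.
Hasse bound: |9 − (13+1)| = |-5| = 5 ≤ 2√13 ≈ 7.2111 ✓.


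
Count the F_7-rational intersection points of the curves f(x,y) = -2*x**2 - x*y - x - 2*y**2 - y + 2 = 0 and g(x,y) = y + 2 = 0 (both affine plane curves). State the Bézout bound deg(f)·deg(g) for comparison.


Common zeros: {(5, 5), (6, 5)}; count = 2; Bézout bound = 2.

deg(f) = 2, deg(g) = 1, so Bézout bound = 2.
Scan x ∈ F_7. For each x, list the y ∈ F_7 with f(x, y) ≡ 0 and those with g(x, y) ≡ 0 (mod 7); the common zeros in that column are the intersection.
  x = 0: f ≡ 0 at y ∈ ∅; g ≡ 0 at y ∈ {5}; common: ∅.
  x = 1: f ≡ 0 at y ∈ ∅; g ≡ 0 at y ∈ {5}; common: ∅.
  x = 2: f ≡ 0 at y ∈ {3, 6}; g ≡ 0 at y ∈ {5}; common: ∅.
  x = 3: f ≡ 0 at y ∈ {2, 3}; g ≡ 0 at y ∈ {5}; common: ∅.
  x = 4: f ≡ 0 at y ∈ ∅; g ≡ 0 at y ∈ {5}; common: ∅.
  x = 5: f ≡ 0 at y ∈ {5, 6}; g ≡ 0 at y ∈ {5}; common: {5}.
  x = 6: f ≡ 0 at y ∈ {2, 5}; g ≡ 0 at y ∈ {5}; common: {5}.
Collecting: common zeros = {(5, 5), (6, 5)}, so the count is 2.
Comparison with the Bézout bound: 2 ≤ 2 = deg(f)·deg(g), as expected for curves with no common component (the bound is attained).


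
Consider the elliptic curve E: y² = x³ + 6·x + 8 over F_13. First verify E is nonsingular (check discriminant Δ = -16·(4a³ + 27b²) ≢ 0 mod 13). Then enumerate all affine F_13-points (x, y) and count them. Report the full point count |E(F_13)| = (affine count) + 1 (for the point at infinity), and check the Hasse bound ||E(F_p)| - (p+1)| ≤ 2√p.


Affine points = {(3, 1), (3, 12), (6, 0), (7, 4), (7, 9), (8, 3), (8, 10), (11, 1), (11, 12), (12, 1), (12, 12)}; affine count = 11; |E(F_13)| = 12.

Discriminant check: Δ ∝ 4a³ + 27b² = 4·6³ + 27·8² = 4·216 + 27·64 ≡ 5 (mod 13). Nonzero ⇒ E is nonsingular.
For each x ∈ F_13, compute rhs = x³ + 6·x + 8 mod 13, then count y ∈ F_13 with y² ≡ rhs.
  x = 0: rhs = 8, matching y values: none (0 points).
  x = 1: rhs = 2, matching y values: none (0 points).
  x = 2: rhs = 2, matching y values: none (0 points).
  x = 3: rhs = 1, matching y values: 1, 12 (2 points).
  x = 4: rhs = 5, matching y values: none (0 points).
  x = 5: rhs = 7, matching y values: none (0 points).
  x = 6: rhs = 0, matching y values: 0 (1 points).
  x = 7: rhs = 3, matching y values: 4, 9 (2 points).
  x = 8: rhs = 9, matching y values: 3, 10 (2 points).
  x = 9: rhs = 11, matching y values: none (0 points).
  x = 10: rhs = 2, matching y values: none (0 points).
  x = 11: rhs = 1, matching y values: 1, 12 (2 points).
  x = 12: rhs = 1, matching y values: 1, 12 (2 points).
Total affine count: 11.
Full point count |E(F_13)| = 11 + 1 = 12.
Hasse bound: |12 − (13+1)| = |-2| = 2 ≤ 2√13 ≈ 7.2111 ✓.


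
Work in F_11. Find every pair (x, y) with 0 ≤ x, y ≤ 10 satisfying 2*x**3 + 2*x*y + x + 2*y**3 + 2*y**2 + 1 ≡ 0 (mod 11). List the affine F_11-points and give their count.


Affine F_11-points: {(3, 4), (4, 5), (6, 9), (7, 8), (8, 2), (10, 1), (10, 10)}; count = 7.

For each of the 121 pairs (x, y) ∈ F_11², evaluate f(x, y) mod 11. Record the zeros.
  x = 0: [0↦1, 1↦5, 2↦3, 3↦7, 4↦7, 5↦4, 6↦10, 7↦4, 8↦9, 9↦4, 10↦1]  zeros at y ∈ ∅
  x = 1: [0↦4, 1↦10, 2↦10, 3↦5, 4↦7, 5↦6, 6↦3, 7↦10, 8↦6, 9↦3, 10↦2]  zeros at y ∈ ∅
  x = 2: [0↦8, 1↦5, 2↦7, 3↦4, 4↦8, 5↦9, 6↦8, 7↦6, 8↦4, 9↦3, 10↦4]  zeros at y ∈ ∅
  x = 3: [0↦3, 1↦2, 2↦6, 3↦5, 4↦0, 5↦3, 6↦4, 7↦4, 8↦4, 9↦5, 10↦8]  zeros at y ∈ {4}
  x = 4: [0↦1, 1↦2, 2↦8, 3↦9, 4↦6, 5↦0, 6↦3, 7↦5, 8↦7, 9↦10, 10↦4]  zeros at y ∈ {5}
  x = 5: [0↦3, 1↦6, 2↦3, 3↦6, 4↦5, 5↦1, 6↦6, 7↦10, 8↦3, 9↦8, 10↦4]  zeros at y ∈ ∅
  x = 6: [0↦10, 1↦4, 2↦3, 3↦8, 4↦9, 5↦7, 6↦3, 7↦9, 8↦4, 9↦0, 10↦9]  zeros at y ∈ {9}
  x = 7: [0↦1, 1↦8, 2↦9, 3↦5, 4↦8, 5↦8, 6↦6, 7↦3, 8↦0, 9↦9, 10↦9]  zeros at y ∈ {8}
  x = 8: [0↦10, 1↦8, 2↦0, 3↦9, 4↦3, 5↦5, 6↦5, 7↦4, 8↦3, 9↦3, 10↦5]  zeros at y ∈ {2}
  x = 9: [0↦5, 1↦5, 2↦10, 3↦10, 4↦6, 5↦10, 6↦1, 7↦2, 8↦3, 9↦5, 10↦9]  zeros at y ∈ ∅
  x = 10: [0↦9, 1↦0, 2↦7, 3↦9, 4↦7, 5↦2, 6↦6, 7↦9, 8↦1, 9↦5, 10↦0]  zeros at y ∈ {1, 10}
Collecting zeros: affine points = {(3, 4), (4, 5), (6, 9), (7, 8), (8, 2), (10, 1), (10, 10)}.
Total count |C(F_11)_aff| = 7.


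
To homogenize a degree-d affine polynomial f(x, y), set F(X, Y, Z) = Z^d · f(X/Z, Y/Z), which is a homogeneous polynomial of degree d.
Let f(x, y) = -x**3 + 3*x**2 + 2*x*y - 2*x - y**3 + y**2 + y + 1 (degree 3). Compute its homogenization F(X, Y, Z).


F(X, Y, Z) = -X**3 + 3*X**2*Z + 2*X*Y*Z - 2*X*Z**2 - Y**3 + Y**2*Z + Y*Z**2 + Z**3

deg(f) = 3.
Substitute x = X/Z, y = Y/Z into f, then multiply by Z^3.
  monomial -1·x^3·y^0 ↦ -1·X^3·Y^0·Z^0.
  monomial 3·x^2·y^0 ↦ 3·X^2·Y^0·Z^1.
  monomial 2·x^1·y^1 ↦ 2·X^1·Y^1·Z^1.
  monomial -2·x^1·y^0 ↦ -2·X^1·Y^0·Z^2.
  monomial -1·x^0·y^3 ↦ -1·X^0·Y^3·Z^0.
  monomial 1·x^0·y^2 ↦ 1·X^0·Y^2·Z^1.
  monomial 1·x^0·y^1 ↦ 1·X^0·Y^1·Z^2.
  monomial 1·x^0·y^0 ↦ 1·X^0·Y^0·Z^3.
Collecting: F(X, Y, Z) = -X**3 + 3*X**2*Z + 2*X*Y*Z - 2*X*Z**2 - Y**3 + Y**2*Z + Y*Z**2 + Z**3.


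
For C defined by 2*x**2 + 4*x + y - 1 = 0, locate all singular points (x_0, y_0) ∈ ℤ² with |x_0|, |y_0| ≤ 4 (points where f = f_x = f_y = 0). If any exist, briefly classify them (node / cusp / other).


No singular points in the scanned grid; C is smooth there.

Compute partial derivatives:
  f_x = 4*x + 4.
  f_y = 1.
f_y = 1 is a nonzero constant, so f_y never vanishes: no point (x, y) can satisfy f = f_x = f_y = 0. In particular no (x, y) ∈ {−4, ..., 4}² is singular; the curve is smooth.


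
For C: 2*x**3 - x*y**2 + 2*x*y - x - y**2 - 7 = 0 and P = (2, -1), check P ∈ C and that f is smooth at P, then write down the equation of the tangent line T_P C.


Tangent line at P: 20*x + 10*y - 30 = 0.

Step 1: f(2, -1) = 0, so P lies on C.
Step 2: partial derivatives
  f_x(x, y) = 6*x**2 - y**2 + 2*y - 1, f_y(x, y) = -2*x*y + 2*x - 2*y.
  f_x(P) = 20, f_y(P) = 10 (gradient nonzero, so P is smooth).
Step 3: tangent line at P: 20·(x − 2) + 10·(y − -1) = 0.
Expanding: 20*x + 10*y - 30 = 0.


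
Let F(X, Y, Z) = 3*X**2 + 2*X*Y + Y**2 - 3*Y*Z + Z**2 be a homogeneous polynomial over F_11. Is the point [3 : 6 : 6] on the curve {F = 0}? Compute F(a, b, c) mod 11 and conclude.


F(3,6,6) ≡ 5 (mod 11); P is NOT on the curve.

Evaluate F(3, 6, 6) term-by-term (mod 11).
  3*X**2 ↦ 3·9·1·1 = 27
  2*X*Y ↦ 2·3·6·1 = 36
  Y**2 ↦ 1·1·36·1 = 36
  -3*Y*Z ↦ -3·1·6·6 = -108
  Z**2 ↦ 1·1·1·36 = 36
Sum: F(3, 6, 6) = (27) + (36) + (36) + (-108) + (36) = 27.
Reducing mod 11: 27 ≡ 5 (mod 11).
Since F(a, b, c) ≡ 5 ≠ 0 (mod 11), P does NOT lie on the curve.


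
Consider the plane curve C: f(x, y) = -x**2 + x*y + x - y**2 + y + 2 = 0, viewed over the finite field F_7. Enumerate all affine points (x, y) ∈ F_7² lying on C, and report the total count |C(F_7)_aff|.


Affine F_7-points: {(0, 2), (0, 6), (2, 0), (2, 3), (3, 2), (6, 0)}; count = 6.

For each of the 49 pairs (x, y) ∈ F_7², evaluate f(x, y) mod 7. Record the zeros.
  x = 0: [0↦2, 1↦2, 2↦0, 3↦3, 4↦4, 5↦3, 6↦0]  zeros at y ∈ {2, 6}
  x = 1: [0↦2, 1↦3, 2↦2, 3↦6, 4↦1, 5↦1, 6↦6]  zeros at y ∈ ∅
  x = 2: [0↦0, 1↦2, 2↦2, 3↦0, 4↦3, 5↦4, 6↦3]  zeros at y ∈ {0, 3}
  x = 3: [0↦3, 1↦6, 2↦0, 3↦6, 4↦3, 5↦5, 6↦5]  zeros at y ∈ {2}
  x = 4: [0↦4, 1↦1, 2↦3, 3↦3, 4↦1, 5↦4, 6↦5]  zeros at y ∈ ∅
  x = 5: [0↦3, 1↦1, 2↦4, 3↦5, 4↦4, 5↦1, 6↦3]  zeros at y ∈ ∅
  x = 6: [0↦0, 1↦6, 2↦3, 3↦5, 4↦5, 5↦3, 6↦6]  zeros at y ∈ {0}
Collecting zeros: affine points = {(0, 2), (0, 6), (2, 0), (2, 3), (3, 2), (6, 0)}.
Total count |C(F_7)_aff| = 6.
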